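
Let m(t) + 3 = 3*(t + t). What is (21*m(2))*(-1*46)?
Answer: -8694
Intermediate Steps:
m(t) = -3 + 6*t (m(t) = -3 + 3*(t + t) = -3 + 3*(2*t) = -3 + 6*t)
(21*m(2))*(-1*46) = (21*(-3 + 6*2))*(-1*46) = (21*(-3 + 12))*(-46) = (21*9)*(-46) = 189*(-46) = -8694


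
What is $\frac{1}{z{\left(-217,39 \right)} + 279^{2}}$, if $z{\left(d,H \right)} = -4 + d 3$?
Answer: $\frac{1}{77186} \approx 1.2956 \cdot 10^{-5}$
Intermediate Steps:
$z{\left(d,H \right)} = -4 + 3 d$
$\frac{1}{z{\left(-217,39 \right)} + 279^{2}} = \frac{1}{\left(-4 + 3 \left(-217\right)\right) + 279^{2}} = \frac{1}{\left(-4 - 651\right) + 77841} = \frac{1}{-655 + 77841} = \frac{1}{77186}$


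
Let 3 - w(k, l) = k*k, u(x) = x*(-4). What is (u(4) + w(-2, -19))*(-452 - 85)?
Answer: 9129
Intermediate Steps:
u(x) = -4*x
w(k, l) = 3 - k² (w(k, l) = 3 - k*k = 3 - k²)
(u(4) + w(-2, -19))*(-452 - 85) = (-4*4 + (3 - 1*(-2)²))*(-452 - 85) = (-16 + (3 - 1*4))*(-537) = (-16 + (3 - 4))*(-537) = (-16 - 1)*(-537) = -17*(-537) = 9129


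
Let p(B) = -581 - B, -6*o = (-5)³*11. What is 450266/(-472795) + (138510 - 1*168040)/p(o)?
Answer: 81581075074/2298256495 ≈ 35.497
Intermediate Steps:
o = 1375/6 (o = -(-5)³*11/6 = -(-125)*11/6 = -⅙*(-1375) = 1375/6 ≈ 229.17)
450266/(-472795) + (138510 - 1*168040)/p(o) = 450266/(-472795) + (138510 - 1*168040)/(-581 - 1*1375/6) = 450266*(-1/472795) + (138510 - 168040)/(-581 - 1375/6) = -450266/472795 - 29530/(-4861/6) = -450266/472795 - 29530*(-6/4861) = -450266/472795 + 177180/4861 = 81581075074/2298256495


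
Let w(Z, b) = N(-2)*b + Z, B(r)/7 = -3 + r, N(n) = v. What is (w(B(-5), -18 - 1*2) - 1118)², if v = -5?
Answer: 1153476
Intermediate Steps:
N(n) = -5
B(r) = -21 + 7*r (B(r) = 7*(-3 + r) = -21 + 7*r)
w(Z, b) = Z - 5*b (w(Z, b) = -5*b + Z = Z - 5*b)
(w(B(-5), -18 - 1*2) - 1118)² = (((-21 + 7*(-5)) - 5*(-18 - 1*2)) - 1118)² = (((-21 - 35) - 5*(-18 - 2)) - 1118)² = ((-56 - 5*(-20)) - 1118)² = ((-56 + 100) - 1118)² = (44 - 1118)² = (-1074)² = 1153476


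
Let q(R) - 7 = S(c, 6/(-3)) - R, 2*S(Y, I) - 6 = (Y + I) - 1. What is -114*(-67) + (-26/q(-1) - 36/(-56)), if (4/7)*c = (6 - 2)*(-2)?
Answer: 533977/70 ≈ 7628.2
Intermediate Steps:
c = -14 (c = 7*((6 - 2)*(-2))/4 = 7*(4*(-2))/4 = (7/4)*(-8) = -14)
S(Y, I) = 5/2 + I/2 + Y/2 (S(Y, I) = 3 + ((Y + I) - 1)/2 = 3 + ((I + Y) - 1)/2 = 3 + (-1 + I + Y)/2 = 3 + (-½ + I/2 + Y/2) = 5/2 + I/2 + Y/2)
q(R) = 3/2 - R (q(R) = 7 + ((5/2 + (6/(-3))/2 + (½)*(-14)) - R) = 7 + ((5/2 + (6*(-⅓))/2 - 7) - R) = 7 + ((5/2 + (½)*(-2) - 7) - R) = 7 + ((5/2 - 1 - 7) - R) = 7 + (-11/2 - R) = 3/2 - R)
-114*(-67) + (-26/q(-1) - 36/(-56)) = -114*(-67) + (-26/(3/2 - 1*(-1)) - 36/(-56)) = 7638 + (-26/(3/2 + 1) - 36*(-1/56)) = 7638 + (-26/5/2 + 9/14) = 7638 + (-26*⅖ + 9/14) = 7638 + (-52/5 + 9/14) = 7638 - 683/70 = 533977/70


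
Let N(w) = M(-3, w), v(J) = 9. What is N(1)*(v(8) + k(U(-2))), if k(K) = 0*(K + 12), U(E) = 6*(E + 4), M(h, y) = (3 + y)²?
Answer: 144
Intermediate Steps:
N(w) = (3 + w)²
U(E) = 24 + 6*E (U(E) = 6*(4 + E) = 24 + 6*E)
k(K) = 0 (k(K) = 0*(12 + K) = 0)
N(1)*(v(8) + k(U(-2))) = (3 + 1)²*(9 + 0) = 4²*9 = 16*9 = 144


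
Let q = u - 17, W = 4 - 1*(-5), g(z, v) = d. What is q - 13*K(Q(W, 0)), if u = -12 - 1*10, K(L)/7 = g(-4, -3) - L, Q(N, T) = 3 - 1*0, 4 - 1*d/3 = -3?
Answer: -1677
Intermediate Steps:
d = 21 (d = 12 - 3*(-3) = 12 + 9 = 21)
g(z, v) = 21
W = 9 (W = 4 + 5 = 9)
Q(N, T) = 3 (Q(N, T) = 3 + 0 = 3)
K(L) = 147 - 7*L (K(L) = 7*(21 - L) = 147 - 7*L)
u = -22 (u = -12 - 10 = -22)
q = -39 (q = -22 - 17 = -39)
q - 13*K(Q(W, 0)) = -39 - 13*(147 - 7*3) = -39 - 13*(147 - 21) = -39 - 13*126 = -39 - 1638 = -1677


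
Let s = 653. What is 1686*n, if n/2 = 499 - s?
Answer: -519288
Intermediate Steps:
n = -308 (n = 2*(499 - 1*653) = 2*(499 - 653) = 2*(-154) = -308)
1686*n = 1686*(-308) = -519288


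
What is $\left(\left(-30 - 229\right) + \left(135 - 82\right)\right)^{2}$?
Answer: $42436$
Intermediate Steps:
$\left(\left(-30 - 229\right) + \left(135 - 82\right)\right)^{2} = \left(-259 + \left(135 - 82\right)\right)^{2} = \left(-259 + 53\right)^{2} = \left(-206\right)^{2} = 42436$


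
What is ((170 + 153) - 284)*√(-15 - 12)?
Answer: 117*I*√3 ≈ 202.65*I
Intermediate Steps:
((170 + 153) - 284)*√(-15 - 12) = (323 - 284)*√(-27) = 39*(3*I*√3) = 117*I*√3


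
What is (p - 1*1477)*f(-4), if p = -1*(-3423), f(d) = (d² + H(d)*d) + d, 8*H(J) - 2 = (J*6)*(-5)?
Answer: -95354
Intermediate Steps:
H(J) = ¼ - 15*J/4 (H(J) = ¼ + ((J*6)*(-5))/8 = ¼ + ((6*J)*(-5))/8 = ¼ + (-30*J)/8 = ¼ - 15*J/4)
f(d) = d + d² + d*(¼ - 15*d/4) (f(d) = (d² + (¼ - 15*d/4)*d) + d = (d² + d*(¼ - 15*d/4)) + d = d + d² + d*(¼ - 15*d/4))
p = 3423
(p - 1*1477)*f(-4) = (3423 - 1*1477)*((¼)*(-4)*(5 - 11*(-4))) = (3423 - 1477)*((¼)*(-4)*(5 + 44)) = 1946*((¼)*(-4)*49) = 1946*(-49) = -95354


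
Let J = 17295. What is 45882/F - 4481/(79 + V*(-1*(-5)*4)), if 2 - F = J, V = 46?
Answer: -123326051/17275707 ≈ -7.1387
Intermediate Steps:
F = -17293 (F = 2 - 1*17295 = 2 - 17295 = -17293)
45882/F - 4481/(79 + V*(-1*(-5)*4)) = 45882/(-17293) - 4481/(79 + 46*(-1*(-5)*4)) = 45882*(-1/17293) - 4481/(79 + 46*(5*4)) = -45882/17293 - 4481/(79 + 46*20) = -45882/17293 - 4481/(79 + 920) = -45882/17293 - 4481/999 = -123326051/17275707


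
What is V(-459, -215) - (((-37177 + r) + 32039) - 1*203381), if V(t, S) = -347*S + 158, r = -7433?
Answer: 290715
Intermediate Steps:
V(t, S) = 158 - 347*S
V(-459, -215) - (((-37177 + r) + 32039) - 1*203381) = (158 - 347*(-215)) - (((-37177 - 7433) + 32039) - 1*203381) = (158 + 74605) - ((-44610 + 32039) - 203381) = 74763 - (-12571 - 203381) = 74763 - 1*(-215952) = 74763 + 215952 = 290715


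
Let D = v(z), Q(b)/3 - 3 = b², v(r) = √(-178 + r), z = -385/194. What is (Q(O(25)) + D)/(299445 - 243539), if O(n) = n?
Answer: 942/27953 + I*√6773898/10845764 ≈ 0.033699 + 0.00023997*I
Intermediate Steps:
z = -385/194 (z = -385*1/194 = -385/194 ≈ -1.9845)
Q(b) = 9 + 3*b²
D = I*√6773898/194 (D = √(-178 - 385/194) = √(-34917/194) = I*√6773898/194 ≈ 13.416*I)
(Q(O(25)) + D)/(299445 - 243539) = ((9 + 3*25²) + I*√6773898/194)/(299445 - 243539) = ((9 + 3*625) + I*√6773898/194)/55906 = ((9 + 1875) + I*√6773898/194)*(1/55906) = (1884 + I*√6773898/194)*(1/55906) = 942/27953 + I*√6773898/10845764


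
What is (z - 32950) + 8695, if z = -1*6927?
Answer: -31182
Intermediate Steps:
z = -6927
(z - 32950) + 8695 = (-6927 - 32950) + 8695 = -39877 + 8695 = -31182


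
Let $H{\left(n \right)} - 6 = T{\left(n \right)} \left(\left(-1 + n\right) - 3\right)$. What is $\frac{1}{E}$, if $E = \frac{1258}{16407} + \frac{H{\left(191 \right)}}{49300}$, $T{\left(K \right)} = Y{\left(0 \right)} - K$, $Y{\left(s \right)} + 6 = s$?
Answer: $- \frac{808865100}{542299631} \approx -1.4915$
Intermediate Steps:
$Y{\left(s \right)} = -6 + s$
$T{\left(K \right)} = -6 - K$ ($T{\left(K \right)} = \left(-6 + 0\right) - K = -6 - K$)
$H{\left(n \right)} = 6 + \left(-6 - n\right) \left(-4 + n\right)$ ($H{\left(n \right)} = 6 + \left(-6 - n\right) \left(\left(-1 + n\right) - 3\right) = 6 + \left(-6 - n\right) \left(-4 + n\right)$)
$E = - \frac{542299631}{808865100}$ ($E = \frac{1258}{16407} + \frac{30 - 191^{2} - 382}{49300} = 1258 \cdot \frac{1}{16407} + \left(30 - 36481 - 382\right) \frac{1}{49300} = \frac{1258}{16407} + \left(30 - 36481 - 382\right) \frac{1}{49300} = \frac{1258}{16407} - \frac{36833}{49300} = - \frac{542299631}{808865100} \approx -0.67045$)
$\frac{1}{E} = \frac{1}{- \frac{542299631}{808865100}} = - \frac{808865100}{542299631}$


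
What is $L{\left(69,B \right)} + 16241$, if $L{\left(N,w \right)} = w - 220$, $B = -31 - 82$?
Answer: $15908$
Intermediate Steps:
$B = -113$ ($B = -31 - 82 = -113$)
$L{\left(N,w \right)} = -220 + w$
$L{\left(69,B \right)} + 16241 = \left(-220 - 113\right) + 16241 = -333 + 16241 = 15908$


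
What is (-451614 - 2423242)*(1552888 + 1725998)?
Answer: -9426325090416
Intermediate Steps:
(-451614 - 2423242)*(1552888 + 1725998) = -2874856*3278886 = -9426325090416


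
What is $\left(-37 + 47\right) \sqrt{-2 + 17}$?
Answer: $10 \sqrt{15} \approx 38.73$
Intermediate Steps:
$\left(-37 + 47\right) \sqrt{-2 + 17} = 10 \sqrt{15}$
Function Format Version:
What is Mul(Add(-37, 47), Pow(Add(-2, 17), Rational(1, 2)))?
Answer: Mul(10, Pow(15, Rational(1, 2))) ≈ 38.730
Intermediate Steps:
Mul(Add(-37, 47), Pow(Add(-2, 17), Rational(1, 2))) = Mul(10, Pow(15, Rational(1, 2)))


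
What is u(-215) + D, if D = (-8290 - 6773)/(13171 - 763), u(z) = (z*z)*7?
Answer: 1338301179/4136 ≈ 3.2357e+5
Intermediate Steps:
u(z) = 7*z² (u(z) = z²*7 = 7*z²)
D = -5021/4136 (D = -15063/12408 = -15063*1/12408 = -5021/4136 ≈ -1.2140)
u(-215) + D = 7*(-215)² - 5021/4136 = 7*46225 - 5021/4136 = 323575 - 5021/4136 = 1338301179/4136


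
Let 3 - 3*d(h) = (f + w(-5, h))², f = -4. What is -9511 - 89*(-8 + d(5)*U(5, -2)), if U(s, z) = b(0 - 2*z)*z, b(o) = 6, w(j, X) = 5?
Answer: -8087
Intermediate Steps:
U(s, z) = 6*z
d(h) = ⅔ (d(h) = 1 - (-4 + 5)²/3 = 1 - ⅓*1² = 1 - ⅓*1 = 1 - ⅓ = ⅔)
-9511 - 89*(-8 + d(5)*U(5, -2)) = -9511 - 89*(-8 + 2*(6*(-2))/3) = -9511 - 89*(-8 + (⅔)*(-12)) = -9511 - 89*(-8 - 8) = -9511 - 89*(-16) = -9511 - 1*(-1424) = -9511 + 1424 = -8087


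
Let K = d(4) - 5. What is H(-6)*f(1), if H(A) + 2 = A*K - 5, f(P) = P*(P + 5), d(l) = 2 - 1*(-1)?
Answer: 30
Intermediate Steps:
d(l) = 3 (d(l) = 2 + 1 = 3)
K = -2 (K = 3 - 5 = -2)
f(P) = P*(5 + P)
H(A) = -7 - 2*A (H(A) = -2 + (A*(-2) - 5) = -2 + (-2*A - 5) = -2 + (-5 - 2*A) = -7 - 2*A)
H(-6)*f(1) = (-7 - 2*(-6))*(1*(5 + 1)) = (-7 + 12)*(1*6) = 5*6 = 30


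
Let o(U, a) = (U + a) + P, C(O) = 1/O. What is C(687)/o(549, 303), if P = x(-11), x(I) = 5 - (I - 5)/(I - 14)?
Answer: 25/14707983 ≈ 1.6998e-6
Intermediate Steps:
x(I) = 5 - (-5 + I)/(-14 + I)
P = 109/25 (P = (-65 + 4*(-11))/(-14 - 11) = (-65 - 44)/(-25) = -1/25*(-109) = 109/25 ≈ 4.3600)
o(U, a) = 109/25 + U + a (o(U, a) = (U + a) + 109/25 = 109/25 + U + a)
C(687)/o(549, 303) = 1/(687*(109/25 + 549 + 303)) = 1/(687*(21409/25)) = (1/687)*(25/21409) = 25/14707983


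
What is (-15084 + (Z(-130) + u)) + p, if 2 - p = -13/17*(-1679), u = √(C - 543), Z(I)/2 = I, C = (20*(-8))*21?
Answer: -282641/17 + I*√3903 ≈ -16626.0 + 62.474*I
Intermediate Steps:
C = -3360 (C = -160*21 = -3360)
Z(I) = 2*I
u = I*√3903 (u = √(-3360 - 543) = √(-3903) = I*√3903 ≈ 62.474*I)
p = -21793/17 (p = 2 - (-13/17)*(-1679) = 2 - (-13*1/17)*(-1679) = 2 - (-13)*(-1679)/17 = 2 - 1*21827/17 = 2 - 21827/17 = -21793/17 ≈ -1281.9)
(-15084 + (Z(-130) + u)) + p = (-15084 + (2*(-130) + I*√3903)) - 21793/17 = (-15084 + (-260 + I*√3903)) - 21793/17 = (-15344 + I*√3903) - 21793/17 = -282641/17 + I*√3903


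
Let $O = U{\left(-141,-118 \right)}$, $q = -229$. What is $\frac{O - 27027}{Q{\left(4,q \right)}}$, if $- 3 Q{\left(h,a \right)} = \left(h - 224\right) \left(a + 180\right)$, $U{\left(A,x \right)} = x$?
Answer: $\frac{16287}{2156} \approx 7.5543$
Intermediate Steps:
$Q{\left(h,a \right)} = - \frac{\left(-224 + h\right) \left(180 + a\right)}{3}$ ($Q{\left(h,a \right)} = - \frac{\left(h - 224\right) \left(a + 180\right)}{3} = - \frac{\left(-224 + h\right) \left(180 + a\right)}{3}$)
$O = -118$
$\frac{O - 27027}{Q{\left(4,q \right)}} = \frac{-118 - 27027}{13440 - 240 + \frac{224}{3} \left(-229\right) - \left(- \frac{229}{3}\right) 4} = \frac{-118 - 27027}{13440 - 240 - \frac{51296}{3} + \frac{916}{3}} = - \frac{27145}{- \frac{10780}{3}} = \left(-27145\right) \left(- \frac{3}{10780}\right) = \frac{16287}{2156}$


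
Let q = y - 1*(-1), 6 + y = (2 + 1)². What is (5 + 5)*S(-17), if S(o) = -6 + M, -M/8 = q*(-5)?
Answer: 1540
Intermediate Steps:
y = 3 (y = -6 + (2 + 1)² = -6 + 3² = -6 + 9 = 3)
q = 4 (q = 3 - 1*(-1) = 3 + 1 = 4)
M = 160 (M = -32*(-5) = -8*(-20) = 160)
S(o) = 154 (S(o) = -6 + 160 = 154)
(5 + 5)*S(-17) = (5 + 5)*154 = 10*154 = 1540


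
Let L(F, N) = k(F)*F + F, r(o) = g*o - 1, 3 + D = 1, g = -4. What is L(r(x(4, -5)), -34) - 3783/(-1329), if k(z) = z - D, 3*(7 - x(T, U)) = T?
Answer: 1961435/3987 ≈ 491.96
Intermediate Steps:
D = -2 (D = -3 + 1 = -2)
x(T, U) = 7 - T/3
k(z) = 2 + z (k(z) = z - 1*(-2) = z + 2 = 2 + z)
r(o) = -1 - 4*o (r(o) = -4*o - 1 = -1 - 4*o)
L(F, N) = F + F*(2 + F) (L(F, N) = (2 + F)*F + F = F*(2 + F) + F = F + F*(2 + F))
L(r(x(4, -5)), -34) - 3783/(-1329) = (-1 - 4*(7 - ⅓*4))*(3 + (-1 - 4*(7 - ⅓*4))) - 3783/(-1329) = (-1 - 4*(7 - 4/3))*(3 + (-1 - 4*(7 - 4/3))) - 3783*(-1)/1329 = (-1 - 4*17/3)*(3 + (-1 - 4*17/3)) - 1*(-1261/443) = (-1 - 68/3)*(3 + (-1 - 68/3)) + 1261/443 = -71*(3 - 71/3)/3 + 1261/443 = -71/3*(-62/3) + 1261/443 = 4402/9 + 1261/443 = 1961435/3987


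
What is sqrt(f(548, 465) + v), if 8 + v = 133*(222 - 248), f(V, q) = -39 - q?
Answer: I*sqrt(3970) ≈ 63.008*I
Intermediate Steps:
v = -3466 (v = -8 + 133*(222 - 248) = -8 + 133*(-26) = -8 - 3458 = -3466)
sqrt(f(548, 465) + v) = sqrt((-39 - 1*465) - 3466) = sqrt((-39 - 465) - 3466) = sqrt(-504 - 3466) = sqrt(-3970) = I*sqrt(3970)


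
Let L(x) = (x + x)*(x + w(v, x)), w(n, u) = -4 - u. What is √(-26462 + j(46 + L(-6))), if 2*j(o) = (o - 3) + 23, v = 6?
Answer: I*√26405 ≈ 162.5*I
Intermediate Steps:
L(x) = -8*x (L(x) = (x + x)*(x + (-4 - x)) = (2*x)*(-4) = -8*x)
j(o) = 10 + o/2 (j(o) = ((o - 3) + 23)/2 = ((-3 + o) + 23)/2 = (20 + o)/2 = 10 + o/2)
√(-26462 + j(46 + L(-6))) = √(-26462 + (10 + (46 - 8*(-6))/2)) = √(-26462 + (10 + (46 + 48)/2)) = √(-26462 + (10 + (½)*94)) = √(-26462 + (10 + 47)) = √(-26462 + 57) = √(-26405) = I*√26405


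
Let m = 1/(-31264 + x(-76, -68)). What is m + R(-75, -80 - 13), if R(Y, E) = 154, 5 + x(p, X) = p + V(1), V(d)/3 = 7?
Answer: 4823895/31324 ≈ 154.00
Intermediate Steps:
V(d) = 21 (V(d) = 3*7 = 21)
x(p, X) = 16 + p (x(p, X) = -5 + (p + 21) = -5 + (21 + p) = 16 + p)
m = -1/31324 (m = 1/(-31264 + (16 - 76)) = 1/(-31264 - 60) = 1/(-31324) = -1/31324 ≈ -3.1924e-5)
m + R(-75, -80 - 13) = -1/31324 + 154 = 4823895/31324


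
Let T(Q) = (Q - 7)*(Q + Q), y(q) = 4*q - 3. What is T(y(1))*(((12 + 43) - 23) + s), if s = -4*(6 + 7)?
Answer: 240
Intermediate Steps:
y(q) = -3 + 4*q
T(Q) = 2*Q*(-7 + Q) (T(Q) = (-7 + Q)*(2*Q) = 2*Q*(-7 + Q))
s = -52 (s = -4*13 = -52)
T(y(1))*(((12 + 43) - 23) + s) = (2*(-3 + 4*1)*(-7 + (-3 + 4*1)))*(((12 + 43) - 23) - 52) = (2*(-3 + 4)*(-7 + (-3 + 4)))*((55 - 23) - 52) = (2*1*(-7 + 1))*(32 - 52) = (2*1*(-6))*(-20) = -12*(-20) = 240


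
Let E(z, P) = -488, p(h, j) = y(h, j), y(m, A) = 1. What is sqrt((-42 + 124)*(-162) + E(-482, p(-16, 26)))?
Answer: 2*I*sqrt(3443) ≈ 117.35*I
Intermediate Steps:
p(h, j) = 1
sqrt((-42 + 124)*(-162) + E(-482, p(-16, 26))) = sqrt((-42 + 124)*(-162) - 488) = sqrt(82*(-162) - 488) = sqrt(-13284 - 488) = sqrt(-13772) = 2*I*sqrt(3443)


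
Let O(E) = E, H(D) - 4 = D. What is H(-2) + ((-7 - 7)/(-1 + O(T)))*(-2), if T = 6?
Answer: 38/5 ≈ 7.6000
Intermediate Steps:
H(D) = 4 + D
H(-2) + ((-7 - 7)/(-1 + O(T)))*(-2) = (4 - 2) + ((-7 - 7)/(-1 + 6))*(-2) = 2 - 14/5*(-2) = 2 + 28/5 = 38/5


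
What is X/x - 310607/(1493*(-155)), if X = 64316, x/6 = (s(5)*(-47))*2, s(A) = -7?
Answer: 575355842/32629515 ≈ 17.633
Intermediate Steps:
x = 3948 (x = 6*(-7*(-47)*2) = 6*(329*2) = 6*658 = 3948)
X/x - 310607/(1493*(-155)) = 64316/3948 - 310607/(1493*(-155)) = 64316*(1/3948) - 310607/(-231415) = 2297/141 - 310607*(-1/231415) = 2297/141 + 310607/231415 = 575355842/32629515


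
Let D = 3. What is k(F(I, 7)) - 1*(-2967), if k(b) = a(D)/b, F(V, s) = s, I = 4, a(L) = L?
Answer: 20772/7 ≈ 2967.4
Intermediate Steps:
k(b) = 3/b
k(F(I, 7)) - 1*(-2967) = 3/7 - 1*(-2967) = 3*(1/7) + 2967 = 3/7 + 2967 = 20772/7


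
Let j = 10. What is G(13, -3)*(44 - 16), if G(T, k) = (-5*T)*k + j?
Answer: 5740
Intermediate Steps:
G(T, k) = 10 - 5*T*k (G(T, k) = (-5*T)*k + 10 = -5*T*k + 10 = 10 - 5*T*k)
G(13, -3)*(44 - 16) = (10 - 5*13*(-3))*(44 - 16) = (10 + 195)*28 = 205*28 = 5740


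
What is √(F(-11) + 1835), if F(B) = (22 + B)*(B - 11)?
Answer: 3*√177 ≈ 39.912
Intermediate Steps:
F(B) = (-11 + B)*(22 + B) (F(B) = (22 + B)*(-11 + B) = (-11 + B)*(22 + B))
√(F(-11) + 1835) = √((-242 + (-11)² + 11*(-11)) + 1835) = √((-242 + 121 - 121) + 1835) = √(-242 + 1835) = √1593 = 3*√177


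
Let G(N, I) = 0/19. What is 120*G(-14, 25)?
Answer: 0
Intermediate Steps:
G(N, I) = 0 (G(N, I) = 0*(1/19) = 0)
120*G(-14, 25) = 120*0 = 0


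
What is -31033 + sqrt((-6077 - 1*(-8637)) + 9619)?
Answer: -31033 + sqrt(12179) ≈ -30923.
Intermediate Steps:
-31033 + sqrt((-6077 - 1*(-8637)) + 9619) = -31033 + sqrt((-6077 + 8637) + 9619) = -31033 + sqrt(2560 + 9619) = -31033 + sqrt(12179)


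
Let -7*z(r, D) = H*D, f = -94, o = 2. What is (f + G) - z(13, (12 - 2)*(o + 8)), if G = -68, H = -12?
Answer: -2334/7 ≈ -333.43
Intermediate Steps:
z(r, D) = 12*D/7 (z(r, D) = -(-12)*D/7 = 12*D/7)
(f + G) - z(13, (12 - 2)*(o + 8)) = (-94 - 68) - 12*(12 - 2)*(2 + 8)/7 = -162 - 12*10*10/7 = -162 - 12*100/7 = -162 - 1*1200/7 = -162 - 1200/7 = -2334/7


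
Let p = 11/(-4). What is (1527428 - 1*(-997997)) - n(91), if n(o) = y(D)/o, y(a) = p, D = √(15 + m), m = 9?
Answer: 919254711/364 ≈ 2.5254e+6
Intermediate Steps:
p = -11/4 (p = 11*(-¼) = -11/4 ≈ -2.7500)
D = 2*√6 (D = √(15 + 9) = √24 = 2*√6 ≈ 4.8990)
y(a) = -11/4
n(o) = -11/(4*o)
(1527428 - 1*(-997997)) - n(91) = (1527428 - 1*(-997997)) - (-11)/(4*91) = (1527428 + 997997) - (-11)/(4*91) = 2525425 - 1*(-11/364) = 2525425 + 11/364 = 919254711/364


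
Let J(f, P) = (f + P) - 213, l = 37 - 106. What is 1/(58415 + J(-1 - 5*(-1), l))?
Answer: 1/58137 ≈ 1.7201e-5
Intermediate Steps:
l = -69
J(f, P) = -213 + P + f (J(f, P) = (P + f) - 213 = -213 + P + f)
1/(58415 + J(-1 - 5*(-1), l)) = 1/(58415 + (-213 - 69 + (-1 - 5*(-1)))) = 1/(58415 + (-213 - 69 + (-1 + 5))) = 1/(58415 + (-213 - 69 + 4)) = 1/(58415 - 278) = 1/58137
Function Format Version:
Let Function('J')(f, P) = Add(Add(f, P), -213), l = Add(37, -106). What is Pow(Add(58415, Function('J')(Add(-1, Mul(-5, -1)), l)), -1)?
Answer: Rational(1, 58137) ≈ 1.7201e-5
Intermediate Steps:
l = -69
Function('J')(f, P) = Add(-213, P, f) (Function('J')(f, P) = Add(Add(P, f), -213) = Add(-213, P, f))
Pow(Add(58415, Function('J')(Add(-1, Mul(-5, -1)), l)), -1) = Pow(Add(58415, Add(-213, -69, Add(-1, Mul(-5, -1)))), -1) = Pow(Add(58415, Add(-213, -69, Add(-1, 5))), -1) = Pow(Add(58415, Add(-213, -69, 4)), -1) = Pow(Add(58415, -278), -1) = Pow(58137, -1) = Rational(1, 58137)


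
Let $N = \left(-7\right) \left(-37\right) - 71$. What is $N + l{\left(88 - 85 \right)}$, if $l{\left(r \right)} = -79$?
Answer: $109$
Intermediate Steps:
$N = 188$ ($N = 259 - 71 = 188$)
$N + l{\left(88 - 85 \right)} = 188 - 79 = 109$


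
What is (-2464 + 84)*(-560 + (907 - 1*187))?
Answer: -380800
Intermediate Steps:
(-2464 + 84)*(-560 + (907 - 1*187)) = -2380*(-560 + (907 - 187)) = -2380*(-560 + 720) = -2380*160 = -380800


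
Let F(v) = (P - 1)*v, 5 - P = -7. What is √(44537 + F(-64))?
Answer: √43833 ≈ 209.36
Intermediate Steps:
P = 12 (P = 5 - 1*(-7) = 5 + 7 = 12)
F(v) = 11*v (F(v) = (12 - 1)*v = 11*v)
√(44537 + F(-64)) = √(44537 + 11*(-64)) = √(44537 - 704) = √43833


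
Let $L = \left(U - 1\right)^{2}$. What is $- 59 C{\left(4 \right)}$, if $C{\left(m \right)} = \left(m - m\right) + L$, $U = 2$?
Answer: $-59$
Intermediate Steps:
$L = 1$ ($L = \left(2 - 1\right)^{2} = 1^{2} = 1$)
$C{\left(m \right)} = 1$ ($C{\left(m \right)} = \left(m - m\right) + 1 = 0 + 1 = 1$)
$- 59 C{\left(4 \right)} = \left(-59\right) 1 = -59$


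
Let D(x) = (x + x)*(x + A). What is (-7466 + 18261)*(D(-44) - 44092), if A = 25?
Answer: -457923900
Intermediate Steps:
D(x) = 2*x*(25 + x) (D(x) = (x + x)*(x + 25) = (2*x)*(25 + x) = 2*x*(25 + x))
(-7466 + 18261)*(D(-44) - 44092) = (-7466 + 18261)*(2*(-44)*(25 - 44) - 44092) = 10795*(2*(-44)*(-19) - 44092) = 10795*(1672 - 44092) = 10795*(-42420) = -457923900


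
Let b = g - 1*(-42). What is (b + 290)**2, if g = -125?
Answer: 42849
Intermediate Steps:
b = -83 (b = -125 - 1*(-42) = -125 + 42 = -83)
(b + 290)**2 = (-83 + 290)**2 = 207**2 = 42849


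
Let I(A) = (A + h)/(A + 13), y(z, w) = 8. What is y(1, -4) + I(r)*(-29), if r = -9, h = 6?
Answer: 119/4 ≈ 29.750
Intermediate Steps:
I(A) = (6 + A)/(13 + A) (I(A) = (A + 6)/(A + 13) = (6 + A)/(13 + A))
y(1, -4) + I(r)*(-29) = 8 + ((6 - 9)/(13 - 9))*(-29) = 8 + (-3/4)*(-29) = 8 + ((¼)*(-3))*(-29) = 8 - ¾*(-29) = 8 + 87/4 = 119/4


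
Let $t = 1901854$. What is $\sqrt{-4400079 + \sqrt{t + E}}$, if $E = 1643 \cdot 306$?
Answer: $\sqrt{-4400079 + 2 \sqrt{601153}} \approx 2097.3 i$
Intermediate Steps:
$E = 502758$
$\sqrt{-4400079 + \sqrt{t + E}} = \sqrt{-4400079 + \sqrt{1901854 + 502758}} = \sqrt{-4400079 + \sqrt{2404612}} = \sqrt{-4400079 + 2 \sqrt{601153}}$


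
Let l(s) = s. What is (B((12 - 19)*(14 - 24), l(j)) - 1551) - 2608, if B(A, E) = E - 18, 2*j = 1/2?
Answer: -16707/4 ≈ -4176.8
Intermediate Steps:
j = ¼ (j = (1/2)/2 = (1*(½))/2 = (½)*(½) = ¼ ≈ 0.25000)
B(A, E) = -18 + E
(B((12 - 19)*(14 - 24), l(j)) - 1551) - 2608 = ((-18 + ¼) - 1551) - 2608 = (-71/4 - 1551) - 2608 = -6275/4 - 2608 = -16707/4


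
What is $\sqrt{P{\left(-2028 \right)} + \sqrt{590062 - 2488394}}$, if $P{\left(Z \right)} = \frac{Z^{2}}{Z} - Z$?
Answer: $\sqrt[4]{474583} \left(1 + i\right) \approx 26.247 + 26.247 i$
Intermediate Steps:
$P{\left(Z \right)} = 0$ ($P{\left(Z \right)} = Z - Z = 0$)
$\sqrt{P{\left(-2028 \right)} + \sqrt{590062 - 2488394}} = \sqrt{0 + \sqrt{590062 - 2488394}} = \sqrt{0 + \sqrt{-1898332}} = \sqrt{0 + 2 i \sqrt{474583}} = \sqrt{2 i \sqrt{474583}} = \sqrt{2} \sqrt[4]{474583} \sqrt{i}$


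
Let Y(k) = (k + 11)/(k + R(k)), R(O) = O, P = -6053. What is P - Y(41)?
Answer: -248199/41 ≈ -6053.6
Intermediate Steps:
Y(k) = (11 + k)/(2*k) (Y(k) = (k + 11)/(k + k) = (11 + k)/((2*k)) = (11 + k)*(1/(2*k)) = (11 + k)/(2*k))
P - Y(41) = -6053 - (11 + 41)/(2*41) = -6053 - 52/(2*41) = -6053 - 1*26/41 = -6053 - 26/41 = -248199/41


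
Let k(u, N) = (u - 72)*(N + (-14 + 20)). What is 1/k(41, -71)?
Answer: 1/2015 ≈ 0.00049628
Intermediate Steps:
k(u, N) = (-72 + u)*(6 + N) (k(u, N) = (-72 + u)*(N + 6) = (-72 + u)*(6 + N))
1/k(41, -71) = 1/(-432 - 72*(-71) + 6*41 - 71*41) = 1/(-432 + 5112 + 246 - 2911) = 1/2015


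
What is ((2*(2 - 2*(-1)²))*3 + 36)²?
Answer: 1296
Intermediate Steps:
((2*(2 - 2*(-1)²))*3 + 36)² = ((2*(2 - 2*1))*3 + 36)² = ((2*(2 - 2))*3 + 36)² = ((2*0)*3 + 36)² = (0*3 + 36)² = (0 + 36)² = 36² = 1296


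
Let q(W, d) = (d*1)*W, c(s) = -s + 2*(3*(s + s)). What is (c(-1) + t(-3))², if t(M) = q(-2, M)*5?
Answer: 361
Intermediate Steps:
c(s) = 11*s (c(s) = -s + 2*(3*(2*s)) = -s + 2*(6*s) = -s + 12*s = 11*s)
q(W, d) = W*d (q(W, d) = d*W = W*d)
t(M) = -10*M (t(M) = -2*M*5 = -10*M)
(c(-1) + t(-3))² = (11*(-1) - 10*(-3))² = (-11 + 30)² = 19² = 361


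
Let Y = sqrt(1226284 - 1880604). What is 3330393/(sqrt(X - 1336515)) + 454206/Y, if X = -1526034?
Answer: I*(-90797614490*sqrt(318061) - 72232607283*sqrt(40895))/26014209190 ≈ -2529.9*I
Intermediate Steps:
Y = 4*I*sqrt(40895) (Y = sqrt(-654320) = 4*I*sqrt(40895) ≈ 808.9*I)
3330393/(sqrt(X - 1336515)) + 454206/Y = 3330393/(sqrt(-1526034 - 1336515)) + 454206/((4*I*sqrt(40895))) = 3330393/(sqrt(-2862549)) + 454206*(-I*sqrt(40895)/163580) = 3330393/((3*I*sqrt(318061))) - 227103*I*sqrt(40895)/81790 = 3330393*(-I*sqrt(318061)/954183) - 227103*I*sqrt(40895)/81790 = -1110131*I*sqrt(318061)/318061 - 227103*I*sqrt(40895)/81790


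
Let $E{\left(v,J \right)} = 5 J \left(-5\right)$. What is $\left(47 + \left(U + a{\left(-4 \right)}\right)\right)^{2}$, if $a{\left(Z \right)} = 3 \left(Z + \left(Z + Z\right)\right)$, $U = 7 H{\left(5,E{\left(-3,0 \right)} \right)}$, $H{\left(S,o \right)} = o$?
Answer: $121$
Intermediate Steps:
$E{\left(v,J \right)} = - 25 J$
$U = 0$ ($U = 7 \left(\left(-25\right) 0\right) = 7 \cdot 0 = 0$)
$a{\left(Z \right)} = 9 Z$ ($a{\left(Z \right)} = 3 \left(Z + 2 Z\right) = 3 \cdot 3 Z = 9 Z$)
$\left(47 + \left(U + a{\left(-4 \right)}\right)\right)^{2} = \left(47 + \left(0 + 9 \left(-4\right)\right)\right)^{2} = \left(47 + \left(0 - 36\right)\right)^{2} = \left(47 - 36\right)^{2} = 11^{2} = 121$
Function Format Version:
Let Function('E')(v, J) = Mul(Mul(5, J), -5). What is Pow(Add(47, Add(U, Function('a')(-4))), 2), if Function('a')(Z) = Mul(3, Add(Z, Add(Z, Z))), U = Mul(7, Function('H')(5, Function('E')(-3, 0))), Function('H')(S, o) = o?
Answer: 121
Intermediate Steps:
Function('E')(v, J) = Mul(-25, J)
U = 0 (U = Mul(7, Mul(-25, 0)) = Mul(7, 0) = 0)
Function('a')(Z) = Mul(9, Z) (Function('a')(Z) = Mul(3, Add(Z, Mul(2, Z))) = Mul(3, Mul(3, Z)) = Mul(9, Z))
Pow(Add(47, Add(U, Function('a')(-4))), 2) = Pow(Add(47, Add(0, Mul(9, -4))), 2) = Pow(Add(47, Add(0, -36)), 2) = Pow(Add(47, -36), 2) = Pow(11, 2) = 121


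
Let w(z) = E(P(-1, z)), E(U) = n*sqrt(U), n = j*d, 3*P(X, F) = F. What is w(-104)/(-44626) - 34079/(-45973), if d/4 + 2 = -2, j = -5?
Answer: 34079/45973 - 80*I*sqrt(78)/66939 ≈ 0.74128 - 0.010555*I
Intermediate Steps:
d = -16 (d = -8 + 4*(-2) = -8 - 8 = -16)
P(X, F) = F/3
n = 80 (n = -5*(-16) = 80)
E(U) = 80*sqrt(U)
w(z) = 80*sqrt(3)*sqrt(z)/3 (w(z) = 80*sqrt(z/3) = 80*(sqrt(3)*sqrt(z)/3) = 80*sqrt(3)*sqrt(z)/3)
w(-104)/(-44626) - 34079/(-45973) = (80*sqrt(3)*sqrt(-104)/3)/(-44626) - 34079/(-45973) = (80*sqrt(3)*(2*I*sqrt(26))/3)*(-1/44626) - 34079*(-1/45973) = (160*I*sqrt(78)/3)*(-1/44626) + 34079/45973 = -80*I*sqrt(78)/66939 + 34079/45973 = 34079/45973 - 80*I*sqrt(78)/66939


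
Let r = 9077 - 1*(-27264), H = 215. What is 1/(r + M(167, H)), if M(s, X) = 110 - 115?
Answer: 1/36336 ≈ 2.7521e-5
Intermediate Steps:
M(s, X) = -5
r = 36341 (r = 9077 + 27264 = 36341)
1/(r + M(167, H)) = 1/(36341 - 5) = 1/36336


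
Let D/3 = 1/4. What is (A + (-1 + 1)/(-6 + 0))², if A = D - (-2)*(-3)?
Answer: 441/16 ≈ 27.563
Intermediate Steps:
D = ¾ (D = 3/4 = 3*(¼) = ¾ ≈ 0.75000)
A = -21/4 (A = ¾ - (-2)*(-3) = ¾ - 1*6 = ¾ - 6 = -21/4 ≈ -5.2500)
(A + (-1 + 1)/(-6 + 0))² = (-21/4 + (-1 + 1)/(-6 + 0))² = (-21/4 + 0/(-6))² = (-21/4 + 0*(-⅙))² = (-21/4 + 0)² = (-21/4)² = 441/16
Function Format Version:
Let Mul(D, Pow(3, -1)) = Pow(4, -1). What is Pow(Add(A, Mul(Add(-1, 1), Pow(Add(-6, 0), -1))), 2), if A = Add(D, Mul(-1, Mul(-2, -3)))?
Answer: Rational(441, 16) ≈ 27.563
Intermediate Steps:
D = Rational(3, 4) (D = Mul(3, Pow(4, -1)) = Mul(3, Rational(1, 4)) = Rational(3, 4) ≈ 0.75000)
A = Rational(-21, 4) (A = Add(Rational(3, 4), Mul(-1, Mul(-2, -3))) = Add(Rational(3, 4), Mul(-1, 6)) = Add(Rational(3, 4), -6) = Rational(-21, 4) ≈ -5.2500)
Pow(Add(A, Mul(Add(-1, 1), Pow(Add(-6, 0), -1))), 2) = Pow(Add(Rational(-21, 4), Mul(Add(-1, 1), Pow(Add(-6, 0), -1))), 2) = Pow(Add(Rational(-21, 4), Mul(0, Pow(-6, -1))), 2) = Pow(Add(Rational(-21, 4), Mul(0, Rational(-1, 6))), 2) = Pow(Add(Rational(-21, 4), 0), 2) = Pow(Rational(-21, 4), 2) = Rational(441, 16)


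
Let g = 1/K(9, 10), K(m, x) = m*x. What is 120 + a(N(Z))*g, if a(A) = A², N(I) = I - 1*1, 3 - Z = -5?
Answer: 10849/90 ≈ 120.54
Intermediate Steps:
Z = 8 (Z = 3 - 1*(-5) = 3 + 5 = 8)
N(I) = -1 + I (N(I) = I - 1 = -1 + I)
g = 1/90 (g = 1/(9*10) = 1/90 ≈ 0.011111)
120 + a(N(Z))*g = 120 + (-1 + 8)²*(1/90) = 120 + 7²*(1/90) = 120 + 49*(1/90) = 120 + 49/90 = 10849/90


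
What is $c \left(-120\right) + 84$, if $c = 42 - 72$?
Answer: $3684$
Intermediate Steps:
$c = -30$
$c \left(-120\right) + 84 = \left(-30\right) \left(-120\right) + 84 = 3600 + 84 = 3684$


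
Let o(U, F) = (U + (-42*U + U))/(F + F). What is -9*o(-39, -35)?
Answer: 1404/7 ≈ 200.57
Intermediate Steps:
o(U, F) = -20*U/F (o(U, F) = (U - 41*U)/((2*F)) = (-40*U)*(1/(2*F)) = -20*U/F)
-9*o(-39, -35) = -9*(-20*(-39)/(-35)) = -9*(-20*(-39)*(-1/35)) = -9*(-156)/7 = -1*(-1404/7) = 1404/7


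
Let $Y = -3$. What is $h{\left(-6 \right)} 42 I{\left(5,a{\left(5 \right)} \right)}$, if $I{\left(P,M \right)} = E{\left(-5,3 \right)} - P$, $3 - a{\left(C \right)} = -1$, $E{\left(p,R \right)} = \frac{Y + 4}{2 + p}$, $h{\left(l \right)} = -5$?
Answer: $1120$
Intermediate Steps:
$E{\left(p,R \right)} = \frac{1}{2 + p}$ ($E{\left(p,R \right)} = \frac{-3 + 4}{2 + p} = 1 \frac{1}{2 + p} = \frac{1}{2 + p}$)
$a{\left(C \right)} = 4$ ($a{\left(C \right)} = 3 - -1 = 3 + 1 = 4$)
$I{\left(P,M \right)} = - \frac{1}{3} - P$ ($I{\left(P,M \right)} = \frac{1}{2 - 5} - P = \frac{1}{-3} - P = - \frac{1}{3} - P$)
$h{\left(-6 \right)} 42 I{\left(5,a{\left(5 \right)} \right)} = \left(-5\right) 42 \left(- \frac{1}{3} - 5\right) = - 210 \left(- \frac{1}{3} - 5\right) = \left(-210\right) \left(- \frac{16}{3}\right) = 1120$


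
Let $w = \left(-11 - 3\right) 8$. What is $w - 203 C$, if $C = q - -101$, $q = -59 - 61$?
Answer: $3745$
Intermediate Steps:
$q = -120$
$w = -112$ ($w = \left(-14\right) 8 = -112$)
$C = -19$ ($C = -120 - -101 = -120 + 101 = -19$)
$w - 203 C = -112 - -3857 = -112 + 3857 = 3745$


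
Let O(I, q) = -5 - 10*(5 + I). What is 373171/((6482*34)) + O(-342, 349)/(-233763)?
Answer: 86491966853/51518560044 ≈ 1.6789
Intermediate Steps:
O(I, q) = -55 - 10*I (O(I, q) = -5 + (-50 - 10*I) = -55 - 10*I)
373171/((6482*34)) + O(-342, 349)/(-233763) = 373171/((6482*34)) + (-55 - 10*(-342))/(-233763) = 373171/220388 + (-55 + 3420)*(-1/233763) = 373171*(1/220388) + 3365*(-1/233763) = 373171/220388 - 3365/233763 = 86491966853/51518560044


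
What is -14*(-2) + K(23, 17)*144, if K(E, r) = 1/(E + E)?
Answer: 716/23 ≈ 31.130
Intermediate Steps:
K(E, r) = 1/(2*E)
-14*(-2) + K(23, 17)*144 = -14*(-2) + ((½)/23)*144 = 28 + ((½)*(1/23))*144 = 28 + (1/46)*144 = 28 + 72/23 = 716/23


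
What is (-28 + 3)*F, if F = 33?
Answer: -825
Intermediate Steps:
(-28 + 3)*F = (-28 + 3)*33 = -25*33 = -825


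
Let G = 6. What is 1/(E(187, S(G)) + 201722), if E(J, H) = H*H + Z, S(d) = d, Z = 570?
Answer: 1/202328 ≈ 4.9425e-6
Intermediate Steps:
E(J, H) = 570 + H**2 (E(J, H) = H*H + 570 = H**2 + 570 = 570 + H**2)
1/(E(187, S(G)) + 201722) = 1/((570 + 6**2) + 201722) = 1/((570 + 36) + 201722) = 1/(606 + 201722) = 1/202328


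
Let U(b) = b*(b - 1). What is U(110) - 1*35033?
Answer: -23043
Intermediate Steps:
U(b) = b*(-1 + b)
U(110) - 1*35033 = 110*(-1 + 110) - 1*35033 = 110*109 - 35033 = 11990 - 35033 = -23043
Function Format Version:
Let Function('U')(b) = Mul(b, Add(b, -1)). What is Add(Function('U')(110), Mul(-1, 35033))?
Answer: -23043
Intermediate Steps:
Function('U')(b) = Mul(b, Add(-1, b))
Add(Function('U')(110), Mul(-1, 35033)) = Add(Mul(110, Add(-1, 110)), Mul(-1, 35033)) = Add(Mul(110, 109), -35033) = Add(11990, -35033) = -23043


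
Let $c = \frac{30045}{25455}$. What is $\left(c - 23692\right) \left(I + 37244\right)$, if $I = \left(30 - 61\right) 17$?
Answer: $- \frac{1476145337157}{1697} \approx -8.6986 \cdot 10^{8}$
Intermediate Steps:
$c = \frac{2003}{1697}$ ($c = 30045 \cdot \frac{1}{25455} = \frac{2003}{1697} \approx 1.1803$)
$I = -527$ ($I = \left(-31\right) 17 = -527$)
$\left(c - 23692\right) \left(I + 37244\right) = \left(\frac{2003}{1697} - 23692\right) \left(-527 + 37244\right) = \left(- \frac{40203321}{1697}\right) 36717 = - \frac{1476145337157}{1697}$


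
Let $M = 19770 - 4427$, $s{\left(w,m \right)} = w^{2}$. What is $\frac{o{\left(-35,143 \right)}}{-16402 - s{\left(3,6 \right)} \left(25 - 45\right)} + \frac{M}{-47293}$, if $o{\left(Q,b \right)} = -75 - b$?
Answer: $- \frac{119292136}{383593523} \approx -0.31099$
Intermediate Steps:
$M = 15343$
$\frac{o{\left(-35,143 \right)}}{-16402 - s{\left(3,6 \right)} \left(25 - 45\right)} + \frac{M}{-47293} = \frac{-75 - 143}{-16402 - 3^{2} \left(25 - 45\right)} + \frac{15343}{-47293} = \frac{-75 - 143}{-16402 - 9 \left(-20\right)} + 15343 \left(- \frac{1}{47293}\right) = - \frac{218}{-16402 - -180} - \frac{15343}{47293} = - \frac{218}{-16402 + 180} - \frac{15343}{47293} = - \frac{218}{-16222} - \frac{15343}{47293} = \left(-218\right) \left(- \frac{1}{16222}\right) - \frac{15343}{47293} = \frac{109}{8111} - \frac{15343}{47293} = - \frac{119292136}{383593523}$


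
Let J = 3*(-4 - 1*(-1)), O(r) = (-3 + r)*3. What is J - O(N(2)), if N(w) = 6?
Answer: -18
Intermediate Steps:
O(r) = -9 + 3*r
J = -9 (J = 3*(-4 + 1) = 3*(-3) = -9)
J - O(N(2)) = -9 - (-9 + 3*6) = -9 - (-9 + 18) = -9 - 1*9 = -9 - 9 = -18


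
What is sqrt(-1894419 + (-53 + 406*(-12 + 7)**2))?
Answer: I*sqrt(1884322) ≈ 1372.7*I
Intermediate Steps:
sqrt(-1894419 + (-53 + 406*(-12 + 7)**2)) = sqrt(-1894419 + (-53 + 406*(-5)**2)) = sqrt(-1894419 + (-53 + 406*25)) = sqrt(-1894419 + (-53 + 10150)) = sqrt(-1894419 + 10097) = sqrt(-1884322) = I*sqrt(1884322)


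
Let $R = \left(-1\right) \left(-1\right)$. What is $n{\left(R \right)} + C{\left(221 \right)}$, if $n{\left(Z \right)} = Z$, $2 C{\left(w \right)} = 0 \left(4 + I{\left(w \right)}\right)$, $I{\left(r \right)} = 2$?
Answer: $1$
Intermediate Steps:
$R = 1$
$C{\left(w \right)} = 0$ ($C{\left(w \right)} = \frac{0 \left(4 + 2\right)}{2} = \frac{0 \cdot 6}{2} = \frac{1}{2} \cdot 0 = 0$)
$n{\left(R \right)} + C{\left(221 \right)} = 1 + 0 = 1$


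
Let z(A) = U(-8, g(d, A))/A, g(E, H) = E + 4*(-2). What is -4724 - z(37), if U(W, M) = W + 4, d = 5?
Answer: -174784/37 ≈ -4723.9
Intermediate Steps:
g(E, H) = -8 + E (g(E, H) = E - 8 = -8 + E)
U(W, M) = 4 + W
z(A) = -4/A (z(A) = (4 - 8)/A = -4/A)
-4724 - z(37) = -4724 - (-4)/37 = -4724 - 1*(-4/37) = -4724 + 4/37 = -174784/37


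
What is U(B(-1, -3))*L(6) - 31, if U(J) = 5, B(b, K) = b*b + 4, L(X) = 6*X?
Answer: 149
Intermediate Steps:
B(b, K) = 4 + b**2 (B(b, K) = b**2 + 4 = 4 + b**2)
U(B(-1, -3))*L(6) - 31 = 5*(6*6) - 31 = 5*36 - 31 = 180 - 31 = 149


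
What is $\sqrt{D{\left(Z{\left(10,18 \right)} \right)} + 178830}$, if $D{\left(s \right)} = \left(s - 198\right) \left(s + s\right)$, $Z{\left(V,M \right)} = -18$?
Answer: $3 \sqrt{20734} \approx 431.98$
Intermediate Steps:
$D{\left(s \right)} = 2 s \left(-198 + s\right)$ ($D{\left(s \right)} = \left(-198 + s\right) 2 s = 2 s \left(-198 + s\right)$)
$\sqrt{D{\left(Z{\left(10,18 \right)} \right)} + 178830} = \sqrt{2 \left(-18\right) \left(-198 - 18\right) + 178830} = \sqrt{2 \left(-18\right) \left(-216\right) + 178830} = \sqrt{7776 + 178830} = \sqrt{186606} = 3 \sqrt{20734}$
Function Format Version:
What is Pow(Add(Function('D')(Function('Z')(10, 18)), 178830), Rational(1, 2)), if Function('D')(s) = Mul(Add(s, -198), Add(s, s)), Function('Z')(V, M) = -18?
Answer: Mul(3, Pow(20734, Rational(1, 2))) ≈ 431.98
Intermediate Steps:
Function('D')(s) = Mul(2, s, Add(-198, s)) (Function('D')(s) = Mul(Add(-198, s), Mul(2, s)) = Mul(2, s, Add(-198, s)))
Pow(Add(Function('D')(Function('Z')(10, 18)), 178830), Rational(1, 2)) = Pow(Add(Mul(2, -18, Add(-198, -18)), 178830), Rational(1, 2)) = Pow(Add(Mul(2, -18, -216), 178830), Rational(1, 2)) = Pow(Add(7776, 178830), Rational(1, 2)) = Pow(186606, Rational(1, 2)) = Mul(3, Pow(20734, Rational(1, 2)))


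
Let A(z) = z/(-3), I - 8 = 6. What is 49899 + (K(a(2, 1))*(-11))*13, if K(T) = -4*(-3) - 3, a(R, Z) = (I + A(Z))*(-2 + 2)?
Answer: 48612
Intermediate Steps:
I = 14 (I = 8 + 6 = 14)
A(z) = -z/3 (A(z) = z*(-⅓) = -z/3)
a(R, Z) = 0 (a(R, Z) = (14 - Z/3)*(-2 + 2) = (14 - Z/3)*0 = 0)
K(T) = 9 (K(T) = 12 - 3 = 9)
49899 + (K(a(2, 1))*(-11))*13 = 49899 + (9*(-11))*13 = 49899 - 99*13 = 49899 - 1287 = 48612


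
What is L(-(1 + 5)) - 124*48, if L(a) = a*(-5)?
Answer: -5922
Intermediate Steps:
L(a) = -5*a
L(-(1 + 5)) - 124*48 = -(-5)*(1 + 5) - 124*48 = -(-5)*6 - 5952 = -5*(-6) - 5952 = 30 - 5952 = -5922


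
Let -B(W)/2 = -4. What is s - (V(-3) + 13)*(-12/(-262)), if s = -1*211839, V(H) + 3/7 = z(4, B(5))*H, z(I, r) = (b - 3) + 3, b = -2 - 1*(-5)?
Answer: -194256513/917 ≈ -2.1184e+5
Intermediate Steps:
B(W) = 8 (B(W) = -2*(-4) = 8)
b = 3 (b = -2 + 5 = 3)
z(I, r) = 3 (z(I, r) = (3 - 3) + 3 = 0 + 3 = 3)
V(H) = -3/7 + 3*H
s = -211839
s - (V(-3) + 13)*(-12/(-262)) = -211839 - ((-3/7 + 3*(-3)) + 13)*(-12/(-262)) = -211839 - ((-3/7 - 9) + 13)*(-12*(-1/262)) = -211839 - (-66/7 + 13)*6/131 = -211839 - 25*6/(7*131) = -211839 - 1*150/917 = -211839 - 150/917 = -194256513/917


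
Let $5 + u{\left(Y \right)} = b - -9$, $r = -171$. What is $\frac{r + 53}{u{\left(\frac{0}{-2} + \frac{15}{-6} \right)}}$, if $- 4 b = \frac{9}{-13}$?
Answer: $- \frac{6136}{217} \approx -28.276$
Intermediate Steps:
$b = \frac{9}{52}$ ($b = - \frac{9 \frac{1}{-13}}{4} = - \frac{9 \left(- \frac{1}{13}\right)}{4} = \left(- \frac{1}{4}\right) \left(- \frac{9}{13}\right) = \frac{9}{52} \approx 0.17308$)
$u{\left(Y \right)} = \frac{217}{52}$ ($u{\left(Y \right)} = -5 + \left(\frac{9}{52} - -9\right) = -5 + \left(\frac{9}{52} + 9\right) = -5 + \frac{477}{52} = \frac{217}{52}$)
$\frac{r + 53}{u{\left(\frac{0}{-2} + \frac{15}{-6} \right)}} = \frac{-171 + 53}{\frac{217}{52}} = \left(-118\right) \frac{52}{217} = - \frac{6136}{217}$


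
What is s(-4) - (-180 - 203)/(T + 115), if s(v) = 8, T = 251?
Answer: 3311/366 ≈ 9.0464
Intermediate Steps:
s(-4) - (-180 - 203)/(T + 115) = 8 - (-180 - 203)/(251 + 115) = 8 - (-383)/366 = 8 - 1*(-383/366) = 8 + 383/366 = 3311/366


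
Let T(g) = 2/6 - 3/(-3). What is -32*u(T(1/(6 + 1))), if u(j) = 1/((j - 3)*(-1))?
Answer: -96/5 ≈ -19.200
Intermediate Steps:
T(g) = 4/3 (T(g) = 2*(⅙) - 3*(-⅓) = ⅓ + 1 = 4/3)
u(j) = 1/(3 - j) (u(j) = 1/((-3 + j)*(-1)) = 1/(3 - j))
-32*u(T(1/(6 + 1))) = -(-32)/(-3 + 4/3) = -(-32)/(-5/3) = -(-32)*(-3)/5 = -32*⅗ = -96/5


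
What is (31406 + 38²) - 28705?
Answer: 4145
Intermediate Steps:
(31406 + 38²) - 28705 = (31406 + 1444) - 28705 = 32850 - 28705 = 4145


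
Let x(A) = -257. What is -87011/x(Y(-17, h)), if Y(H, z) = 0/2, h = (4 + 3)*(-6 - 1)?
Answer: 87011/257 ≈ 338.56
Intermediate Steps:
h = -49 (h = 7*(-7) = -49)
Y(H, z) = 0 (Y(H, z) = 0*(½) = 0)
-87011/x(Y(-17, h)) = -87011/(-257) = -87011*(-1/257) = 87011/257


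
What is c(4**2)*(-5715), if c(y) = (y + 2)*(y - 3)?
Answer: -1337310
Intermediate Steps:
c(y) = (-3 + y)*(2 + y) (c(y) = (2 + y)*(-3 + y) = (-3 + y)*(2 + y))
c(4**2)*(-5715) = (-6 + (4**2)**2 - 1*4**2)*(-5715) = (-6 + 16**2 - 1*16)*(-5715) = (-6 + 256 - 16)*(-5715) = 234*(-5715) = -1337310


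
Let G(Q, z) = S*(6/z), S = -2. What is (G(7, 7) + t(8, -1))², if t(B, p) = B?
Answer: 1936/49 ≈ 39.510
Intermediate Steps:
G(Q, z) = -12/z
(G(7, 7) + t(8, -1))² = (-12/7 + 8)² = (44/7)² = 1936/49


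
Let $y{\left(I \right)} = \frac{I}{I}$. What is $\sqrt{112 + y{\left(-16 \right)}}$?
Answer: $\sqrt{113} \approx 10.63$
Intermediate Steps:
$y{\left(I \right)} = 1$
$\sqrt{112 + y{\left(-16 \right)}} = \sqrt{112 + 1} = \sqrt{113}$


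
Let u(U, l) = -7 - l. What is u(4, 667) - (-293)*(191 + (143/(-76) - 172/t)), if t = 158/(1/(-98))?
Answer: 16104569139/294196 ≈ 54741.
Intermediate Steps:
t = -15484 (t = 158/(-1/98) = 158*(-98) = -15484)
u(4, 667) - (-293)*(191 + (143/(-76) - 172/t)) = (-7 - 1*667) - (-293)*(191 + (143/(-76) - 172/(-15484))) = (-7 - 667) - (-293)*(191 + (143*(-1/76) - 172*(-1/15484))) = -674 - (-293)*(191 + (-143/76 + 43/3871)) = -674 - (-293)*(191 - 550285/294196) = -674 - (-293)*55641151/294196 = -674 - 1*(-16302857243/294196) = -674 + 16302857243/294196 = 16104569139/294196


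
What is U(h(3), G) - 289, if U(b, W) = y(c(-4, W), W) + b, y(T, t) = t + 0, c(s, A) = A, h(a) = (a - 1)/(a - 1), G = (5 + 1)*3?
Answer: -270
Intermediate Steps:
G = 18 (G = 6*3 = 18)
h(a) = 1 (h(a) = (-1 + a)/(-1 + a) = 1)
y(T, t) = t
U(b, W) = W + b
U(h(3), G) - 289 = (18 + 1) - 289 = 19 - 289 = -270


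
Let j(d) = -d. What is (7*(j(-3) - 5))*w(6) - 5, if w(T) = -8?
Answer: 107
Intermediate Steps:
(7*(j(-3) - 5))*w(6) - 5 = (7*(-1*(-3) - 5))*(-8) - 5 = (7*(3 - 5))*(-8) - 5 = (7*(-2))*(-8) - 5 = -14*(-8) - 5 = 112 - 5 = 107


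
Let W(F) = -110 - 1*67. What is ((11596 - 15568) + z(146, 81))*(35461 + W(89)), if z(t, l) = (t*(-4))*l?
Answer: -1809222384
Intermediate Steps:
z(t, l) = -4*l*t (z(t, l) = (-4*t)*l = -4*l*t)
W(F) = -177 (W(F) = -110 - 67 = -177)
((11596 - 15568) + z(146, 81))*(35461 + W(89)) = ((11596 - 15568) - 4*81*146)*(35461 - 177) = (-3972 - 47304)*35284 = -51276*35284 = -1809222384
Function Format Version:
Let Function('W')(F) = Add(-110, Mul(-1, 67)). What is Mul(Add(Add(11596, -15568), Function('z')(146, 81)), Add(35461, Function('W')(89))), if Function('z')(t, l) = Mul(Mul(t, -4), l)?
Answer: -1809222384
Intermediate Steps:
Function('z')(t, l) = Mul(-4, l, t) (Function('z')(t, l) = Mul(Mul(-4, t), l) = Mul(-4, l, t))
Function('W')(F) = -177 (Function('W')(F) = Add(-110, -67) = -177)
Mul(Add(Add(11596, -15568), Function('z')(146, 81)), Add(35461, Function('W')(89))) = Mul(Add(Add(11596, -15568), Mul(-4, 81, 146)), Add(35461, -177)) = Mul(Add(-3972, -47304), 35284) = Mul(-51276, 35284) = -1809222384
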